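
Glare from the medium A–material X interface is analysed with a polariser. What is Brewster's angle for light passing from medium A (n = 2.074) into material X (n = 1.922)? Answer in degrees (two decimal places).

Brewster's condition: tan θ_B = n₂/n₁ = 1.922/2.074 = 0.9267.
θ_B = arctan(0.9267) = 42.82°.

θ_B ≈ 42.82°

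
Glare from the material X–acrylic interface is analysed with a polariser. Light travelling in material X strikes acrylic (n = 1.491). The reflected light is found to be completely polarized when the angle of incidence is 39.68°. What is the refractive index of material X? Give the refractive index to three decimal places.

n ≈ 1.797

Full polarization of the reflected beam means tan θ_B = n₂/n₁, where n₁ is the incident medium (material X).
n₁ = n₂ / tan θ_B = 1.491 / tan 39.68° = 1.797.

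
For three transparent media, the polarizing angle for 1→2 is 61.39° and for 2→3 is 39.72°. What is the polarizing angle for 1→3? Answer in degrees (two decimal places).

θ_B ≈ 56.71°

Each Brewster angle gives a ratio: n₂/n₁ = tan 61.39° = 1.8334, n₃/n₂ = tan 39.72° = 0.8308.
So n₃/n₁ = (n₂/n₁)(n₃/n₂) = 1.8334 × 0.8308 = 1.5232.
θ_B(1→3) = arctan(1.5232) = 56.71°.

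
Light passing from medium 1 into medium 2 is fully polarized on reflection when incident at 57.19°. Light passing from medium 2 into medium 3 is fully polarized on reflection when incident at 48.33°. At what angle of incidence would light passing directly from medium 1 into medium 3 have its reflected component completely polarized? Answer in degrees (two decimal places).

θ_B ≈ 60.15°

Each Brewster angle gives a ratio: n₂/n₁ = tan 57.19° = 1.5511, n₃/n₂ = tan 48.33° = 1.1236.
n₃/n₁ = 1.7428. Then tan θ_B(1→3) = n₃/n₁, so θ_B(1→3) = arctan(1.7428) = 60.15°.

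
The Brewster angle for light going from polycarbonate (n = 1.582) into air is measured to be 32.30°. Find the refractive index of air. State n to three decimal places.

Brewster's law: tan θ_B = n₂/n₁ (light incident in polycarbonate, refracted into air).
n₂ = n₁ tan θ_B = 1.582 × tan 32.30° = 1.000.

n ≈ 1.000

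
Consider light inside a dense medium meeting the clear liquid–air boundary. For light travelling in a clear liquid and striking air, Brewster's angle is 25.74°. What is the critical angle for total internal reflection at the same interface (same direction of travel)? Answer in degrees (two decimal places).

n₂/n₁ = tan 25.74° = 0.4821; the critical angle satisfies sin θ_c = n₂/n₁.
θ_c = arcsin(0.4821) = 28.82°.

θ_c ≈ 28.82°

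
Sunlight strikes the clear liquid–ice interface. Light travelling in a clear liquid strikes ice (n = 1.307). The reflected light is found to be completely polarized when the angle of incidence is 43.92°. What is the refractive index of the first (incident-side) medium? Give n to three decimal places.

Full polarization of the reflected beam means tan θ_B = n₂/n₁, where n₁ is the incident medium (a clear liquid).
n₁ = n₂ / tan θ_B = 1.307 / tan 43.92° = 1.357.

n ≈ 1.357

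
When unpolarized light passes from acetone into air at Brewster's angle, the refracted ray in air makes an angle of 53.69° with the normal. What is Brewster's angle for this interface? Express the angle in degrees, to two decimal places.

At Brewster's angle the reflected and refracted rays are perpendicular, so θ_B + θ_t = 90°.
θ_B = 90° − 53.69° = 36.31°.

θ_B ≈ 36.31°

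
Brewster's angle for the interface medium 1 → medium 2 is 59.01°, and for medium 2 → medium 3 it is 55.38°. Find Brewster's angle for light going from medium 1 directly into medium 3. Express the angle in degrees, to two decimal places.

n₂/n₁ = tan 59.01° = 1.6649 and n₃/n₂ = tan 55.38° = 1.4485.
n₃/n₁ = 2.4117. Then tan θ_B(1→3) = n₃/n₁, so θ_B(1→3) = arctan(2.4117) = 67.48°.

θ_B ≈ 67.48°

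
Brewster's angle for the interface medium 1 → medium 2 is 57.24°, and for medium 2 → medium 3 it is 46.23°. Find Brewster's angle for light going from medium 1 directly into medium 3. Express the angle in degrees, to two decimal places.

θ_B ≈ 58.35°

Each Brewster angle gives a ratio: n₂/n₁ = tan 57.24° = 1.5541, n₃/n₂ = tan 46.23° = 1.0439.
n₃/n₁ = 1.6223. Then tan θ_B(1→3) = n₃/n₁, so θ_B(1→3) = arctan(1.6223) = 58.35°.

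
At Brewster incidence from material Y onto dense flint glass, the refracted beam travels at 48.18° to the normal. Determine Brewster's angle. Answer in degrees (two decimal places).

θ_B ≈ 41.82°

Brewster's condition makes the reflected and refracted beams perpendicular: θ_B + θ_t = 90°.
θ_B = 90° − 48.18° = 41.82°.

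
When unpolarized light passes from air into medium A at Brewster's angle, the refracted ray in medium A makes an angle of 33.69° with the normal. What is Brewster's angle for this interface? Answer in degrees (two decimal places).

Brewster's condition makes the reflected and refracted beams perpendicular: θ_B + θ_t = 90°.
So θ_B = 90° − θ_t = 90° − 33.69° = 56.31°.

θ_B ≈ 56.31°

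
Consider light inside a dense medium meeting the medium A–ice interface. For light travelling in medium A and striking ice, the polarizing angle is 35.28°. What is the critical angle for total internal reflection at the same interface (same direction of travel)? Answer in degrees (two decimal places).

θ_c ≈ 45.03°

From Brewster, n₂/n₁ = tan θ_B = tan 35.28° = 0.7075.
Then sin θ_c = n₂/n₁ = 0.7075, so θ_c = arcsin 0.7075 = 45.03°.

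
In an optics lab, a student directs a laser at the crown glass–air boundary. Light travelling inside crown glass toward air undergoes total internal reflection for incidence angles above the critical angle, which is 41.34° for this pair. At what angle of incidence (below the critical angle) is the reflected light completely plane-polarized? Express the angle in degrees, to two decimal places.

n₂/n₁ = sin θ_c = sin 41.34° = 0.6605.
tan θ_B equals the same ratio, so θ_B = arctan(0.6605) = 33.45°.

θ_B ≈ 33.45°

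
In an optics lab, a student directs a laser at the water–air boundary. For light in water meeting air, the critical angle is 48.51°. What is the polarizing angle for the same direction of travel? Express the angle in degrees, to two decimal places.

θ_B ≈ 36.84°

sin θ_c = n₂/n₁, so n₂/n₁ = sin 48.51° = 0.7491.
Brewster: tan θ_B = n₂/n₁ = 0.7491.
θ_B = arctan(0.7491) = 36.84°.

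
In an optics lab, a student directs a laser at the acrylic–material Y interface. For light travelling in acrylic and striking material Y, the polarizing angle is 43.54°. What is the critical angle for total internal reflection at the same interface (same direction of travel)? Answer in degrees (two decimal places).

θ_c ≈ 71.86°

n₂/n₁ = tan 43.54° = 0.9503; the critical angle satisfies sin θ_c = n₂/n₁.
θ_c = arcsin(0.9503) = 71.86°.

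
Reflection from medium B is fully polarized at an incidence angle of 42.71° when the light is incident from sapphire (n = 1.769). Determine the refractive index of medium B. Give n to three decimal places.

At Brewster's angle, tan θ_B = n₂/n₁ with n₁ on the incident side (sapphire) and n₂ on the transmitted side (medium B).
n₂ = n₁ tan θ_B = 1.769 × tan 42.71° = 1.633.

n ≈ 1.633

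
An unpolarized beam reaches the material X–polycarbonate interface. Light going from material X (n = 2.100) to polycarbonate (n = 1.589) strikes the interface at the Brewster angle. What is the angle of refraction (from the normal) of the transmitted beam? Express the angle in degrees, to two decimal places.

θ_B = arctan(n₂/n₁) = arctan(1.589/2.100) = 37.11°.
At Brewster's angle the reflected and refracted rays are perpendicular, so θ_t = 90° − θ_B = 90° − 37.11° = 52.89°.

θ_t ≈ 52.89°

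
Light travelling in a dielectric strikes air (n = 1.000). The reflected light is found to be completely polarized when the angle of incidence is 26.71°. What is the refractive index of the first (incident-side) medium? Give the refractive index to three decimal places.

At the Brewster angle, tan θ_B = n₂/n₁ with n₁ on the incident side (a dielectric) and n₂ on the transmitted side (air).
n₁ = n₂ / tan θ_B = 1.000 / tan 26.71° = 1.987.

n ≈ 1.987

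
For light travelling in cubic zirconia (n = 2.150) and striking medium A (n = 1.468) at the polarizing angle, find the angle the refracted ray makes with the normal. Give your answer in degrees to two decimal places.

θ_t ≈ 55.68°

First find Brewster's angle: tan θ_B = 1.468/2.150 = 0.6828, giving θ_B = 34.32°.
Since θ_B + θ_t = 90° at Brewster incidence, θ_t = 90° − 34.32° = 55.68°.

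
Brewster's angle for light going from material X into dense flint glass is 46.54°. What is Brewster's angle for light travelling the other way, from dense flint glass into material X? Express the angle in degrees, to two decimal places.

θ_B' ≈ 43.46°

Reversing the direction swaps n₁ and n₂, so tan θ_B' = 1/tan θ_B and θ_B' = 90° − θ_B.
Hence θ_B' = 90° − 46.54° = 43.46°.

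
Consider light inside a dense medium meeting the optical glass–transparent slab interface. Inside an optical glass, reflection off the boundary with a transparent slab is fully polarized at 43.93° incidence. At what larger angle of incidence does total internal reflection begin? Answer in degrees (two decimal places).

From Brewster, n₂/n₁ = tan θ_B = tan 43.93° = 0.9633.
Then sin θ_c = n₂/n₁ = 0.9633, so θ_c = arcsin 0.9633 = 74.44°.

θ_c ≈ 74.44°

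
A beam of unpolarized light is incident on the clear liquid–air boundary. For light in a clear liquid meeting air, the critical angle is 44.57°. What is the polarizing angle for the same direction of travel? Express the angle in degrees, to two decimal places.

θ_B ≈ 35.06°

sin θ_c = n₂/n₁, so n₂/n₁ = sin 44.57° = 0.7018.
Brewster: tan θ_B = n₂/n₁ = 0.7018.
θ_B = arctan(0.7018) = 35.06°.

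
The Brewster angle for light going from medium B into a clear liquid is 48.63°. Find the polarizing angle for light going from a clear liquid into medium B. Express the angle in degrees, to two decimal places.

Reversing the direction swaps n₁ and n₂, so tan θ_B' = 1/tan θ_B and θ_B' = 90° − θ_B.
Hence θ_B' = 90° − 48.63° = 41.37°.

θ_B' ≈ 41.37°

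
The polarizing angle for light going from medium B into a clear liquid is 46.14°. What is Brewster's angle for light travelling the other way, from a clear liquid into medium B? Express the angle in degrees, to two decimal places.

θ_B' ≈ 43.86°

Reversing the direction swaps n₁ and n₂, so tan θ_B' = 1/tan θ_B and θ_B' = 90° − θ_B.
Hence θ_B' = 90° − 46.14° = 43.86°.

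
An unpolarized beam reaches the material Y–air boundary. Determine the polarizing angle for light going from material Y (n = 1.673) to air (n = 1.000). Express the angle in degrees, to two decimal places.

The reflected p-component vanishes when tan θ_B = n₂/n₁.
Here n₂/n₁ = 1.000/1.673 = 0.5977, and Brewster's law gives tan θ_B = n₂/n₁.
So θ_B = arctan 0.5977 = 30.87°.

θ_B ≈ 30.87°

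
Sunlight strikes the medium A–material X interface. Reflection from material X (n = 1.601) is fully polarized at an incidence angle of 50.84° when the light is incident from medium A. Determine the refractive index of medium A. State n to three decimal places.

n ≈ 1.304

At the Brewster angle, tan θ_B = n₂/n₁ with n₁ on the incident side (medium A) and n₂ on the transmitted side (material X).
n₁ = n₂ / tan θ_B = 1.601 / tan 50.84° = 1.304.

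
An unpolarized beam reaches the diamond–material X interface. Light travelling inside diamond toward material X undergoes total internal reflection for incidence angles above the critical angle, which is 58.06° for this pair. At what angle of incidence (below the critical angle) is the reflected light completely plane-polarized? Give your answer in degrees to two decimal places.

sin θ_c = n₂/n₁, so n₂/n₁ = sin 58.06° = 0.8486.
Brewster: tan θ_B = n₂/n₁ = 0.8486.
θ_B = arctan(0.8486) = 40.32°.

θ_B ≈ 40.32°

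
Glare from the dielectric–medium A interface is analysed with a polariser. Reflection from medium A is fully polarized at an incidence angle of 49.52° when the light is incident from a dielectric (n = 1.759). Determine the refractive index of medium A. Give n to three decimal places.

Brewster's law: tan θ_B = n₂/n₁ (light incident in a dielectric, refracted into medium A).
n₂ = n₁ tan θ_B = 1.759 × tan 49.52° = 2.061.

n ≈ 2.061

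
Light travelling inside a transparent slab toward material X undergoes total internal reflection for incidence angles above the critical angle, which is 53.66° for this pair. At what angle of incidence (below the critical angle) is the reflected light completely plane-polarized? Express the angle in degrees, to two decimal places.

θ_B ≈ 38.85°

At the critical angle sin θ_c = n₂/n₁, giving n₂/n₁ = sin 53.66° = 0.8055.
Then tan θ_B = n₂/n₁ = 0.8055, so θ_B = arctan 0.8055 = 38.85°.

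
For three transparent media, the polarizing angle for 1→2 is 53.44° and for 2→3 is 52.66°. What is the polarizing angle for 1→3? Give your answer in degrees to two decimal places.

Each Brewster angle gives a ratio: n₂/n₁ = tan 53.44° = 1.3485, n₃/n₂ = tan 52.66° = 1.3108.
So n₃/n₁ = (n₂/n₁)(n₃/n₂) = 1.3485 × 1.3108 = 1.7676.
θ_B(1→3) = arctan(1.7676) = 60.50°.

θ_B ≈ 60.50°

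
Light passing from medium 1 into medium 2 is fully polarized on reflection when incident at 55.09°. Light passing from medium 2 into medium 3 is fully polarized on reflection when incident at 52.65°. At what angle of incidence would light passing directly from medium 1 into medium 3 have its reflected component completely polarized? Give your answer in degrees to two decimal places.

tan θ_B(1→2) = n₂/n₁ = tan 55.09° = 1.4329.
tan θ_B(2→3) = n₃/n₂ = tan 52.65° = 1.3103.
Multiplying, n₃/n₁ = 1.4329 × 1.3103 = 1.8776, and θ_B(1→3) = arctan 1.8776 = 61.96°.

θ_B ≈ 61.96°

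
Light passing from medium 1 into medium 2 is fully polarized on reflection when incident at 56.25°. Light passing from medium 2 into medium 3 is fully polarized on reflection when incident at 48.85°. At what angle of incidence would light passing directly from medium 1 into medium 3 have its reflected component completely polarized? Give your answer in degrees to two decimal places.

θ_B ≈ 59.72°

n₂/n₁ = tan 56.25° = 1.4966 and n₃/n₂ = tan 48.85° = 1.1443.
Multiplying, n₃/n₁ = 1.4966 × 1.1443 = 1.7126, and θ_B(1→3) = arctan 1.7126 = 59.72°.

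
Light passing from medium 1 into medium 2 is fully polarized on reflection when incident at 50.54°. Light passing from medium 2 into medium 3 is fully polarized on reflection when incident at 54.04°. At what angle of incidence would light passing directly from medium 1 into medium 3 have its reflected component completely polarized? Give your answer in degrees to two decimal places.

θ_B ≈ 59.15°

tan θ_B(1→2) = n₂/n₁ = tan 50.54° = 1.2148.
tan θ_B(2→3) = n₃/n₂ = tan 54.04° = 1.3784.
n₃/n₁ = 1.6745. Then tan θ_B(1→3) = n₃/n₁, so θ_B(1→3) = arctan(1.6745) = 59.15°.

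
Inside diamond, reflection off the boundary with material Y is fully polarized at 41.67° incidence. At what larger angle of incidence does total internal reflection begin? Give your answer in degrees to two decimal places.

θ_c ≈ 62.88°

n₂/n₁ = tan 41.67° = 0.8900; the critical angle satisfies sin θ_c = n₂/n₁.
θ_c = arcsin(0.8900) = 62.88°.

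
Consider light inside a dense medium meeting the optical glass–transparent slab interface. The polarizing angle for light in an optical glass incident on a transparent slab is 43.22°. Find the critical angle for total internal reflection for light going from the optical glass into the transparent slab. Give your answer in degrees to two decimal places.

θ_c ≈ 70.00°

From Brewster, n₂/n₁ = tan θ_B = tan 43.22° = 0.9397.
Then sin θ_c = n₂/n₁ = 0.9397, so θ_c = arcsin 0.9397 = 70.00°.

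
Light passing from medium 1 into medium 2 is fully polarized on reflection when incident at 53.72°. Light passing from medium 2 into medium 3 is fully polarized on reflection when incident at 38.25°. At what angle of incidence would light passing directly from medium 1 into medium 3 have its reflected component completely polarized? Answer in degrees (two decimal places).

θ_B ≈ 47.04°

tan θ_B(1→2) = n₂/n₁ = tan 53.72° = 1.3623.
tan θ_B(2→3) = n₃/n₂ = tan 38.25° = 0.7883.
So n₃/n₁ = (n₂/n₁)(n₃/n₂) = 1.3623 × 0.7883 = 1.0740.
θ_B(1→3) = arctan(1.0740) = 47.04°.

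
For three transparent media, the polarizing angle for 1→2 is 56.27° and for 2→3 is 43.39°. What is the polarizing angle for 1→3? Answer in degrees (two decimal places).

θ_B ≈ 54.77°

Each Brewster angle gives a ratio: n₂/n₁ = tan 56.27° = 1.4977, n₃/n₂ = tan 43.39° = 0.9453.
Multiplying, n₃/n₁ = 1.4977 × 0.9453 = 1.4158, and θ_B(1→3) = arctan 1.4158 = 54.77°.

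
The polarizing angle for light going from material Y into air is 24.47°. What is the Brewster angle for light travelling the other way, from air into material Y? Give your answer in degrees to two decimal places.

θ_B' ≈ 65.53°

tan θ_B' = n₁/n₂ = 1/tan θ_B, so θ_B' = 90° − θ_B.
θ_B' = 90° − 24.47° = 65.53°.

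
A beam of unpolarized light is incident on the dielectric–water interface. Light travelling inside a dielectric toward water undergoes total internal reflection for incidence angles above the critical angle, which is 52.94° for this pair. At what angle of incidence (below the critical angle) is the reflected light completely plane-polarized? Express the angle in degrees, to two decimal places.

n₂/n₁ = sin θ_c = sin 52.94° = 0.7980.
tan θ_B equals the same ratio, so θ_B = arctan(0.7980) = 38.59°.

θ_B ≈ 38.59°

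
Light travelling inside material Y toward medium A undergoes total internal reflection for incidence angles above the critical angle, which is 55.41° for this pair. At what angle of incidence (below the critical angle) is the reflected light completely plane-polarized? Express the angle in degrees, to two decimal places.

θ_B ≈ 39.46°

At the critical angle sin θ_c = n₂/n₁, giving n₂/n₁ = sin 55.41° = 0.8232.
Then tan θ_B = n₂/n₁ = 0.8232, so θ_B = arctan 0.8232 = 39.46°.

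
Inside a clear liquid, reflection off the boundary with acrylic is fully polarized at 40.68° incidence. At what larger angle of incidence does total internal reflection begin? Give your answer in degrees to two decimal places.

θ_c ≈ 59.26°

From Brewster, n₂/n₁ = tan θ_B = tan 40.68° = 0.8595.
Then sin θ_c = n₂/n₁ = 0.8595, so θ_c = arcsin 0.8595 = 59.26°.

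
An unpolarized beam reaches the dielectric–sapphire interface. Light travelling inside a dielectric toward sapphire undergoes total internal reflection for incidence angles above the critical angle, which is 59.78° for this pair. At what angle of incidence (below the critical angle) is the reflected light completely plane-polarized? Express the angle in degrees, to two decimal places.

sin θ_c = n₂/n₁, so n₂/n₁ = sin 59.78° = 0.8641.
Brewster: tan θ_B = n₂/n₁ = 0.8641.
θ_B = arctan(0.8641) = 40.83°.

θ_B ≈ 40.83°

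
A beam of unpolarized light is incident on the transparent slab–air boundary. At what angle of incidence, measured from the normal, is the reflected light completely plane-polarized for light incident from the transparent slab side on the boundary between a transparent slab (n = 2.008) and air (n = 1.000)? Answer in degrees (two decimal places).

tan θ_B = n₂/n₁ = 1.000/2.008 = 0.4980.
θ_B = arctan(0.4980) = 26.47°.

θ_B ≈ 26.47°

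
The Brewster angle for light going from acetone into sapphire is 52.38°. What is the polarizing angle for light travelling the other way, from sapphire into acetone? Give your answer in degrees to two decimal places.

The two Brewster angles are complementary: θ_B' = 90° − θ_B = 90° − 52.38° = 37.62°.

θ_B' ≈ 37.62°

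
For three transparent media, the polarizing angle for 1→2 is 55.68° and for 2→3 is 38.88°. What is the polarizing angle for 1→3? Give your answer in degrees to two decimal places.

θ_B ≈ 49.75°

Each Brewster angle gives a ratio: n₂/n₁ = tan 55.68° = 1.4648, n₃/n₂ = tan 38.88° = 0.8063.
So n₃/n₁ = (n₂/n₁)(n₃/n₂) = 1.4648 × 0.8063 = 1.1811.
θ_B(1→3) = arctan(1.1811) = 49.75°.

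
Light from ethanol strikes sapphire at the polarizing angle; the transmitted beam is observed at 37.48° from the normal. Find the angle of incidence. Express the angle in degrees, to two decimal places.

θ_B ≈ 52.52°

Brewster's condition makes the reflected and refracted beams perpendicular: θ_B + θ_t = 90°.
So θ_B = 90° − θ_t = 90° − 37.48° = 52.52°.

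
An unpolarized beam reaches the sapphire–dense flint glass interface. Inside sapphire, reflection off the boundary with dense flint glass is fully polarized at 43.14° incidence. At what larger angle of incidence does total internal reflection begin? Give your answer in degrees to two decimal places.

tan θ_B = n₂/n₁ = tan 43.14° = 0.9371.
Total internal reflection: sin θ_c = n₂/n₁ = 0.9371.
θ_c = arcsin(0.9371) = 69.57°.

θ_c ≈ 69.57°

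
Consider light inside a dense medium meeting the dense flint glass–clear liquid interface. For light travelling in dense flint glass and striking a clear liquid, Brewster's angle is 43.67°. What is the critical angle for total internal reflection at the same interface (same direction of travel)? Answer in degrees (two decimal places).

tan θ_B = n₂/n₁ = tan 43.67° = 0.9546.
Total internal reflection: sin θ_c = n₂/n₁ = 0.9546.
θ_c = arcsin(0.9546) = 72.67°.

θ_c ≈ 72.67°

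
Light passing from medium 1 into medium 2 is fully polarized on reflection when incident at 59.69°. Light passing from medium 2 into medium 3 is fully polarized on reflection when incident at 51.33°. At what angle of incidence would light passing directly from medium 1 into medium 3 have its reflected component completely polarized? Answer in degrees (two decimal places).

tan θ_B(1→2) = n₂/n₁ = tan 59.69° = 1.7106.
tan θ_B(2→3) = n₃/n₂ = tan 51.33° = 1.2495.
Multiplying, n₃/n₁ = 1.7106 × 1.2495 = 2.1375, and θ_B(1→3) = arctan 2.1375 = 64.93°.

θ_B ≈ 64.93°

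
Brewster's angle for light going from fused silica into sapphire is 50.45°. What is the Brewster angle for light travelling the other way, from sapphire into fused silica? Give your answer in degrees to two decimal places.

θ_B' ≈ 39.55°

Reversing the direction swaps n₁ and n₂, so tan θ_B' = 1/tan θ_B and θ_B' = 90° − θ_B.
Hence θ_B' = 90° − 50.45° = 39.55°.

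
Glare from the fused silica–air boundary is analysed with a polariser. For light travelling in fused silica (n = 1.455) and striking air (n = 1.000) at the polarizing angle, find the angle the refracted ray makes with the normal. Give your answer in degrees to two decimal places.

θ_t ≈ 55.50°

tan θ_B = n₂/n₁ = 1.000/1.455 = 0.6873, so θ_B = 34.50°.
Since θ_B + θ_t = 90° at Brewster incidence, θ_t = 90° − 34.50° = 55.50°.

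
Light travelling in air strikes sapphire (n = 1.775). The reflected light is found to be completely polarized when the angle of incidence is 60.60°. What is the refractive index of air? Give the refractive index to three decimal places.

n ≈ 1.000

Full polarization of the reflected beam means tan θ_B = n₂/n₁, where n₁ is the incident medium (air).
n₁ = n₂ / tan θ_B = 1.775 / tan 60.60° = 1.000.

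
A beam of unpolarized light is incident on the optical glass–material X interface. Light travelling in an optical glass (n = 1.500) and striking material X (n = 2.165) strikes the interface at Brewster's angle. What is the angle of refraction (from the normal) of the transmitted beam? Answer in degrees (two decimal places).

θ_B = arctan(n₂/n₁) = arctan(2.165/1.500) = 55.28°.
The refracted ray is perpendicular to the reflected ray, so θ_t = 90° − θ_B = 34.72°.

θ_t ≈ 34.72°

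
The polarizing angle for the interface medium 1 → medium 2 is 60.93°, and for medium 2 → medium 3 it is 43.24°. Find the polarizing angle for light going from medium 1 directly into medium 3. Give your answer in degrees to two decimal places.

tan θ_B(1→2) = n₂/n₁ = tan 60.93° = 1.7989.
tan θ_B(2→3) = n₃/n₂ = tan 43.24° = 0.9404.
So n₃/n₁ = (n₂/n₁)(n₃/n₂) = 1.7989 × 0.9404 = 1.6916.
θ_B(1→3) = arctan(1.6916) = 59.41°.

θ_B ≈ 59.41°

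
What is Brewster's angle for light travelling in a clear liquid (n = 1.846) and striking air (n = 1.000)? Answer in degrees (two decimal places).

θ_B ≈ 28.44°

Here n₂/n₁ = 1.000/1.846 = 0.5417, and Brewster's law gives tan θ_B = n₂/n₁.
So θ_B = arctan 0.5417 = 28.44°.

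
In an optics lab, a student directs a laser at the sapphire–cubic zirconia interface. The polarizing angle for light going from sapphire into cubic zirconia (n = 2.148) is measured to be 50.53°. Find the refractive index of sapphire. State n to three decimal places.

n ≈ 1.769

Full polarization of the reflected beam means tan θ_B = n₂/n₁, where n₁ is the incident medium (sapphire).
n₁ = n₂ / tan θ_B = 2.148 / tan 50.53° = 1.769.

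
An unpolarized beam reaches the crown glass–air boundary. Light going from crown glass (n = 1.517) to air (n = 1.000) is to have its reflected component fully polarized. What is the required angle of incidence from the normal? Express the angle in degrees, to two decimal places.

The reflected p-component vanishes when tan θ_B = n₂/n₁.
tan θ_B = n₂/n₁ = 1.000/1.517 = 0.6592. Taking the arctangent, θ_B = 33.39°.

θ_B ≈ 33.39°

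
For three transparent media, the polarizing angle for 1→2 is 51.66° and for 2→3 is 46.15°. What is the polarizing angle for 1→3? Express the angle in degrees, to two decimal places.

tan θ_B(1→2) = n₂/n₁ = tan 51.66° = 1.2644.
tan θ_B(2→3) = n₃/n₂ = tan 46.15° = 1.0410.
Multiplying, n₃/n₁ = 1.2644 × 1.0410 = 1.3162, and θ_B(1→3) = arctan 1.3162 = 52.77°.

θ_B ≈ 52.77°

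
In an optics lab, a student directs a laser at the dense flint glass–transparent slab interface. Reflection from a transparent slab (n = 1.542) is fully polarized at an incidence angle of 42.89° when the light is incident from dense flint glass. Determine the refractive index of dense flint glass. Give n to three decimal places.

Brewster's law: tan θ_B = n₂/n₁ (light incident in dense flint glass, refracted into a transparent slab).
n₁ = n₂ / tan θ_B = 1.542 / tan 42.89° = 1.660.

n ≈ 1.660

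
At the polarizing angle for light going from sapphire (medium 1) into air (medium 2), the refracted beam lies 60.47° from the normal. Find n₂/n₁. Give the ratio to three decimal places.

n₂/n₁ ≈ 0.566

θ_B + θ_t = 90°, so θ_B = 90° − 60.47° = 29.53°.
tan θ_B = n₂/n₁, so n₂/n₁ = tan 29.53° = 0.566.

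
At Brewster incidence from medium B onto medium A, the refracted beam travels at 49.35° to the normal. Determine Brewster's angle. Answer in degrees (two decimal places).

Since the reflected and refracted rays are at right angles at the polarizing angle, θ_B + θ_t = 90°.
θ_B = 90° − 49.35° = 40.65°.

θ_B ≈ 40.65°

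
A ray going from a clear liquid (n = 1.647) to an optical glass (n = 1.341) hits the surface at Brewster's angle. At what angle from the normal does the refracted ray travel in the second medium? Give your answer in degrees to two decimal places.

θ_t ≈ 50.85°

tan θ_B = n₂/n₁ = 1.341/1.647 = 0.8142, so θ_B = 39.15°.
At Brewster's angle the reflected and refracted rays are perpendicular, so θ_t = 90° − θ_B = 90° − 39.15° = 50.85°.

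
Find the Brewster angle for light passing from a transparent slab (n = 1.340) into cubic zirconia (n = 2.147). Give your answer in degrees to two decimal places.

tan θ_B = n₂/n₁ = 2.147/1.340 = 1.6022.
So θ_B = arctan 1.6022 = 58.03°.

θ_B ≈ 58.03°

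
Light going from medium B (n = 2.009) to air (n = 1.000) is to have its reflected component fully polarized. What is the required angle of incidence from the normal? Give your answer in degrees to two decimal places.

θ_B ≈ 26.46°

tan θ_B = n₂/n₁ = 1.000/2.009 = 0.4978.
So θ_B = arctan 0.4978 = 26.46°.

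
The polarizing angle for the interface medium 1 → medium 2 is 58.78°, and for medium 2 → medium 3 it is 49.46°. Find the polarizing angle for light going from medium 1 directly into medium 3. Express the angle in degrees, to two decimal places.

θ_B ≈ 62.60°

n₂/n₁ = tan 58.78° = 1.6499 and n₃/n₂ = tan 49.46° = 1.1692.
So n₃/n₁ = (n₂/n₁)(n₃/n₂) = 1.6499 × 1.1692 = 1.9291.
θ_B(1→3) = arctan(1.9291) = 62.60°.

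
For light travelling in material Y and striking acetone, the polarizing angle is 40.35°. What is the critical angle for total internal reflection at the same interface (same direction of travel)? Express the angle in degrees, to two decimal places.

tan θ_B = n₂/n₁ = tan 40.35° = 0.8496.
Total internal reflection: sin θ_c = n₂/n₁ = 0.8496.
θ_c = arcsin(0.8496) = 58.16°.

θ_c ≈ 58.16°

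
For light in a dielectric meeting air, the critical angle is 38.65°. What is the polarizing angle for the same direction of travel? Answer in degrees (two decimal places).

θ_B ≈ 31.99°

n₂/n₁ = sin θ_c = sin 38.65° = 0.6246.
tan θ_B equals the same ratio, so θ_B = arctan(0.6246) = 31.99°.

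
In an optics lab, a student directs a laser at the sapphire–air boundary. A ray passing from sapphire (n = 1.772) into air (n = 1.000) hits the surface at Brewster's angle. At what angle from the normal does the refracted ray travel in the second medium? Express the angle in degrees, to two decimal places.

θ_B = arctan(n₂/n₁) = arctan(1.000/1.772) = 29.44°.
At Brewster's angle the reflected and refracted rays are perpendicular, so θ_t = 90° − θ_B = 90° − 29.44° = 60.56°.

θ_t ≈ 60.56°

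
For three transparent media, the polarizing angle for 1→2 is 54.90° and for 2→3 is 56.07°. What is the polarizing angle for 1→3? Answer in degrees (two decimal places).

Each Brewster angle gives a ratio: n₂/n₁ = tan 54.90° = 1.4229, n₃/n₂ = tan 56.07° = 1.4865.
n₃/n₁ = 2.1150. Then tan θ_B(1→3) = n₃/n₁, so θ_B(1→3) = arctan(2.1150) = 64.70°.

θ_B ≈ 64.70°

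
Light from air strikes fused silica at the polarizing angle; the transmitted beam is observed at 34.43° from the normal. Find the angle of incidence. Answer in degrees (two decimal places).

θ_B ≈ 55.57°

Since the reflected and refracted rays are at right angles at the polarizing angle, θ_B + θ_t = 90°.
So θ_B = 90° − θ_t = 90° − 34.43° = 55.57°.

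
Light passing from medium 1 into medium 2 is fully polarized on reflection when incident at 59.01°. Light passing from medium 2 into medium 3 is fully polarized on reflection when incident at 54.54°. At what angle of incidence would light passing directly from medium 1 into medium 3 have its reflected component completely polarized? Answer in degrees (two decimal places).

θ_B ≈ 66.84°

tan θ_B(1→2) = n₂/n₁ = tan 59.01° = 1.6649.
tan θ_B(2→3) = n₃/n₂ = tan 54.54° = 1.4040.
n₃/n₁ = 2.3376. Then tan θ_B(1→3) = n₃/n₁, so θ_B(1→3) = arctan(2.3376) = 66.84°.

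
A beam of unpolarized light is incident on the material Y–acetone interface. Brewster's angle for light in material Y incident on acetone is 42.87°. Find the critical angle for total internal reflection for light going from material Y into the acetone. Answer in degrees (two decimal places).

θ_c ≈ 68.17°

n₂/n₁ = tan 42.87° = 0.9283; the critical angle satisfies sin θ_c = n₂/n₁.
θ_c = arcsin(0.9283) = 68.17°.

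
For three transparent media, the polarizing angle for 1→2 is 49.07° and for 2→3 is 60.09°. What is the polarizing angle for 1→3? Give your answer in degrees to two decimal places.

Each Brewster angle gives a ratio: n₂/n₁ = tan 49.07° = 1.1532, n₃/n₂ = tan 60.09° = 1.7384.
So n₃/n₁ = (n₂/n₁)(n₃/n₂) = 1.1532 × 1.7384 = 2.0047.
θ_B(1→3) = arctan(2.0047) = 63.49°.

θ_B ≈ 63.49°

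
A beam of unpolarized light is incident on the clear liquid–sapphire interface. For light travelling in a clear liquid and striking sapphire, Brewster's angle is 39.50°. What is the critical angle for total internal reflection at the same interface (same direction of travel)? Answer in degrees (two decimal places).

n₂/n₁ = tan 39.50° = 0.8243; the critical angle satisfies sin θ_c = n₂/n₁.
θ_c = arcsin(0.8243) = 55.52°.

θ_c ≈ 55.52°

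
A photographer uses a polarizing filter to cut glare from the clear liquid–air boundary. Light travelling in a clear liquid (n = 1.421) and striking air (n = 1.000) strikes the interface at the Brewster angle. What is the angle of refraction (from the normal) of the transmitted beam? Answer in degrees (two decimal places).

θ_t ≈ 54.86°

θ_B = arctan(n₂/n₁) = arctan(1.000/1.421) = 35.14°.
Since θ_B + θ_t = 90° at Brewster incidence, θ_t = 90° − 35.14° = 54.86°.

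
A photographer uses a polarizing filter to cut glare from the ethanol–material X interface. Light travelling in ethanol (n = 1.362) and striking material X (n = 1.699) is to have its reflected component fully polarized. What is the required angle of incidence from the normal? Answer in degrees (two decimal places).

The reflected p-component vanishes when tan θ_B = n₂/n₁.
tan θ_B = n₂/n₁ = 1.699/1.362 = 1.2474.
So θ_B = arctan 1.2474 = 51.28°.

θ_B ≈ 51.28°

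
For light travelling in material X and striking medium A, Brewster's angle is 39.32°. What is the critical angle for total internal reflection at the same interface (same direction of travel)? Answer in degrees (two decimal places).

tan θ_B = n₂/n₁ = tan 39.32° = 0.8191.
Total internal reflection: sin θ_c = n₂/n₁ = 0.8191.
θ_c = arcsin(0.8191) = 54.99°.

θ_c ≈ 54.99°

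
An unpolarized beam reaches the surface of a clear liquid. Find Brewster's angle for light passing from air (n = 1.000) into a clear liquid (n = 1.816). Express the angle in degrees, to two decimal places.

θ_B ≈ 61.16°

The reflected p-component vanishes when tan θ_B = n₂/n₁.
Brewster's condition: tan θ_B = n₂/n₁ = 1.816/1.000 = 1.8160. Taking the arctangent, θ_B = 61.16°.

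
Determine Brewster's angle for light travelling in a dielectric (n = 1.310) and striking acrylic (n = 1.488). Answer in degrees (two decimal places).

θ_B ≈ 48.64°

The reflected p-component vanishes when tan θ_B = n₂/n₁.
Brewster's condition: tan θ_B = n₂/n₁ = 1.488/1.310 = 1.1359.
θ_B = arctan(1.1359) = 48.64°.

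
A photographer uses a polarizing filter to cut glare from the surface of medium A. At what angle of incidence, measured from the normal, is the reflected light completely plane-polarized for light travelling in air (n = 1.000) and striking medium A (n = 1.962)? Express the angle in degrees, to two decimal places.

θ_B ≈ 62.99°

Here n₂/n₁ = 1.962/1.000 = 1.9620, and Brewster's law gives tan θ_B = n₂/n₁.
So θ_B = arctan 1.9620 = 62.99°.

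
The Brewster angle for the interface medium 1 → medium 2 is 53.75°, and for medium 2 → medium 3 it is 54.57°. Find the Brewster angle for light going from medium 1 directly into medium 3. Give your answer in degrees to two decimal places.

n₂/n₁ = tan 53.75° = 1.3638 and n₃/n₂ = tan 54.57° = 1.4056.
So n₃/n₁ = (n₂/n₁)(n₃/n₂) = 1.3638 × 1.4056 = 1.9170.
θ_B(1→3) = arctan(1.9170) = 62.45°.

θ_B ≈ 62.45°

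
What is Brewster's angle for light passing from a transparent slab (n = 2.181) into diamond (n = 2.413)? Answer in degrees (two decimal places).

θ_B ≈ 47.89°

tan θ_B = n₂/n₁ = 2.413/2.181 = 1.1064.
So θ_B = arctan 1.1064 = 47.89°.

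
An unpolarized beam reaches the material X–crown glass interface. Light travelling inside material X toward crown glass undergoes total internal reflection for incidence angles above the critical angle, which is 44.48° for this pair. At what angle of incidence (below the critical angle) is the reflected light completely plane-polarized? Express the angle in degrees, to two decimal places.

sin θ_c = n₂/n₁, so n₂/n₁ = sin 44.48° = 0.7007.
Brewster: tan θ_B = n₂/n₁ = 0.7007.
θ_B = arctan(0.7007) = 35.02°.

θ_B ≈ 35.02°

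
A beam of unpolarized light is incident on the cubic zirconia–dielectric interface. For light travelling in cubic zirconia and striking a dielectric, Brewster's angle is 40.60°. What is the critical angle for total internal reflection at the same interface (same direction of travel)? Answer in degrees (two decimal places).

θ_c ≈ 58.99°

n₂/n₁ = tan 40.60° = 0.8571; the critical angle satisfies sin θ_c = n₂/n₁.
θ_c = arcsin(0.8571) = 58.99°.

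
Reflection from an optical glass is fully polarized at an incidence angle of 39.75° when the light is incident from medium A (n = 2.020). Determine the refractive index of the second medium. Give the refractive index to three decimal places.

At the Brewster angle, tan θ_B = n₂/n₁ with n₁ on the incident side (medium A) and n₂ on the transmitted side (an optical glass).
n₂ = n₁ tan θ_B = 2.020 × tan 39.75° = 1.680.

n ≈ 1.680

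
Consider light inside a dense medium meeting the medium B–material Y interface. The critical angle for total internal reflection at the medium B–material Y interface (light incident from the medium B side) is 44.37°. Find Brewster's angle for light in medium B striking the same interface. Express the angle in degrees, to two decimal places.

sin θ_c = n₂/n₁, so n₂/n₁ = sin 44.37° = 0.6993.
Brewster: tan θ_B = n₂/n₁ = 0.6993.
θ_B = arctan(0.6993) = 34.96°.

θ_B ≈ 34.96°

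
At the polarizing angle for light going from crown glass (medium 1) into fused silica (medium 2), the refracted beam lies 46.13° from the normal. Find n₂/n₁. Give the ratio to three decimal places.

θ_B + θ_t = 90°, so θ_B = 90° − 46.13° = 43.87°.
tan θ_B = n₂/n₁, so n₂/n₁ = tan 43.87° = 0.961.

n₂/n₁ ≈ 0.961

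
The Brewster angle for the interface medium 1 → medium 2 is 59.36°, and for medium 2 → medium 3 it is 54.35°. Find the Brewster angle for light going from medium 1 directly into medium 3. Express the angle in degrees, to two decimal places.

n₂/n₁ = tan 59.36° = 1.6882 and n₃/n₂ = tan 54.35° = 1.3942.
n₃/n₁ = 2.3537. Then tan θ_B(1→3) = n₃/n₁, so θ_B(1→3) = arctan(2.3537) = 66.98°.

θ_B ≈ 66.98°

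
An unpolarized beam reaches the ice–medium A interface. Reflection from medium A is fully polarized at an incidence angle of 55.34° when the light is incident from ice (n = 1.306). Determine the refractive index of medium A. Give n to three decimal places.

At the polarizing angle, tan θ_B = n₂/n₁ with n₁ on the incident side (ice) and n₂ on the transmitted side (medium A).
n₂ = n₁ tan θ_B = 1.306 × tan 55.34° = 1.889.

n ≈ 1.889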